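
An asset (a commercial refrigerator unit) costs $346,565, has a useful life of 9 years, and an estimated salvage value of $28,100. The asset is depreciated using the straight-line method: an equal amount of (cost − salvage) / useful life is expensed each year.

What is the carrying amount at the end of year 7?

$98,870

Depreciable base = $346,565 − $28,100 = $318,465.
Annual expense = $318,465 / 9 = $35,385.
End of year 1: book value $311,180.
End of year 2: book value $275,795.
End of year 3: book value $240,410.
End of year 4: book value $205,025.
End of year 5: book value $169,640.
End of year 6: book value $134,255.
End of year 7: book value $98,870.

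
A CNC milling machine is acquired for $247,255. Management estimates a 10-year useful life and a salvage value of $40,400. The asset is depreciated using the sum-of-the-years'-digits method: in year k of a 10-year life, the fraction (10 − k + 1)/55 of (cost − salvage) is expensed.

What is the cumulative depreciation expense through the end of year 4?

Depreciable base = $247,255 − $40,400 = $206,855.
Sum of the years' digits = 10+9+8+7+6+5+4+3+2+1 = 55.
Year 1: $206,855 × 10/55 = $37,610. Book value $209,645.
Year 2: $206,855 × 9/55 = $33,849. Book value $175,796.
Year 3: $206,855 × 8/55 = $30,088. Book value $145,708.
Year 4: $206,855 × 7/55 = $26,327. Book value $119,381.
Accumulated through year 4 = $247,255 − $119,381 = $127,874.

$127,874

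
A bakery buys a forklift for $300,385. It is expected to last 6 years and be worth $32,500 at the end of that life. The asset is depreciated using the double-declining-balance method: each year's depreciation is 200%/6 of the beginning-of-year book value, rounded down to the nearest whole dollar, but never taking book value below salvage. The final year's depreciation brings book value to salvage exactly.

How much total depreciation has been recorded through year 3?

$211,381

Depreciable base = $300,385 − $32,500 = $267,885.
Year 1: ⌊$300,385 × 200%/6⌋ = $100,128. Book value $200,257.
Year 2: ⌊$200,257 × 200%/6⌋ = $66,752. Book value $133,505.
Year 3: ⌊$133,505 × 200%/6⌋ = $44,501. Book value $89,004.
Accumulated through year 3 = $300,385 − $89,004 = $211,381.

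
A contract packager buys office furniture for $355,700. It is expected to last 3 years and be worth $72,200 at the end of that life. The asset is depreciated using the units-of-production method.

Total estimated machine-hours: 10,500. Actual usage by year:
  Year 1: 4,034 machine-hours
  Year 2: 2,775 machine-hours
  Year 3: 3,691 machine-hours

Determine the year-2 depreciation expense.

$74,925

Depreciable base = $355,700 − $72,200 = $283,500.
Rate = $283,500 / 10,500 machine-hours = $27 per machine-hour.
Year 1: 4,034 × $27 = $108,918. Book value $246,782.
Year 2: 2,775 × $27 = $74,925. Book value $171,857.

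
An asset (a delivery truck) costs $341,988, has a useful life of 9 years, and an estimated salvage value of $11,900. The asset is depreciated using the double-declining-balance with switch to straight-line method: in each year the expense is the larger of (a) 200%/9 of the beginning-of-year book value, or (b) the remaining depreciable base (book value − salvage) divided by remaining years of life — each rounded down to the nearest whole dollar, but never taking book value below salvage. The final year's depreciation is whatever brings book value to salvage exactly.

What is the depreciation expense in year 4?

$35,757

Depreciable base = $341,988 − $11,900 = $330,088.
Year 1: DB = ⌊$341,988 × 200%/9⌋ = $75,997; SL = ⌊$330,088/9⌋ = $36,676 → take DB $75,997. Book value $265,991.
Year 2: DB = ⌊$265,991 × 200%/9⌋ = $59,109; SL = ⌊$254,091/8⌋ = $31,761 → take DB $59,109. Book value $206,882.
Year 3: DB = ⌊$206,882 × 200%/9⌋ = $45,973; SL = ⌊$194,982/7⌋ = $27,854 → take DB $45,973. Book value $160,909.
Year 4: DB = ⌊$160,909 × 200%/9⌋ = $35,757; SL = ⌊$149,009/6⌋ = $24,834 → take DB $35,757. Book value $125,152.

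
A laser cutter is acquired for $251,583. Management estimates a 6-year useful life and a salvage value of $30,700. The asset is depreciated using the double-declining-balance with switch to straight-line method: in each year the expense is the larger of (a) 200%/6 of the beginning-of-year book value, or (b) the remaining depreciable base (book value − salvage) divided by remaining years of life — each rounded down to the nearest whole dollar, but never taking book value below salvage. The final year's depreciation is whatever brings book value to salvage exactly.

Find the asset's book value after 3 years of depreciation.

Depreciable base = $251,583 − $30,700 = $220,883.
Year 1: DB = ⌊$251,583 × 200%/6⌋ = $83,861; SL = ⌊$220,883/6⌋ = $36,813 → take DB $83,861. Book value $167,722.
Year 2: DB = ⌊$167,722 × 200%/6⌋ = $55,907; SL = ⌊$137,022/5⌋ = $27,404 → take DB $55,907. Book value $111,815.
Year 3: DB = ⌊$111,815 × 200%/6⌋ = $37,271; SL = ⌊$81,115/4⌋ = $20,278 → take DB $37,271. Book value $74,544.

$74,544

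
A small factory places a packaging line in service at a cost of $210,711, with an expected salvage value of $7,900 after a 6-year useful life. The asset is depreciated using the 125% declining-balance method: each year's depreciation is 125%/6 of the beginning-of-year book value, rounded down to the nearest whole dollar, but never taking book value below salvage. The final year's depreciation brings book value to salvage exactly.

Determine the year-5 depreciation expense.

Depreciable base = $210,711 − $7,900 = $202,811.
Year 1: ⌊$210,711 × 125%/6⌋ = $43,898. Book value $166,813.
Year 2: ⌊$166,813 × 125%/6⌋ = $34,752. Book value $132,061.
Year 3: ⌊$132,061 × 125%/6⌋ = $27,512. Book value $104,549.
Year 4: ⌊$104,549 × 125%/6⌋ = $21,781. Book value $82,768.
Year 5: ⌊$82,768 × 125%/6⌋ = $17,243. Book value $65,525.

$17,243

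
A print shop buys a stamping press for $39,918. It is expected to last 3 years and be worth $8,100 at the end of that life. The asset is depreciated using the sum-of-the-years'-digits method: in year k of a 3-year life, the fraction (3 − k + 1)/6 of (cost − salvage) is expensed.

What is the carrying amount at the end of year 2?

$13,403

Depreciable base = $39,918 − $8,100 = $31,818.
Sum of the years' digits = 3+2+1 = 6.
Year 1: $31,818 × 3/6 = $15,909. Book value $24,009.
Year 2: $31,818 × 2/6 = $10,606. Book value $13,403.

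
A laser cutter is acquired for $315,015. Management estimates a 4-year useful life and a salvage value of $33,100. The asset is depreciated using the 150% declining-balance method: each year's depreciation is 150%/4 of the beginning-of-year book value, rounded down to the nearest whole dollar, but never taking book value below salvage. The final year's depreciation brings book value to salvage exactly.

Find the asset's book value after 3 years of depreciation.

$76,909

Depreciable base = $315,015 − $33,100 = $281,915.
Year 1: ⌊$315,015 × 150%/4⌋ = $118,130. Book value $196,885.
Year 2: ⌊$196,885 × 150%/4⌋ = $73,831. Book value $123,054.
Year 3: ⌊$123,054 × 150%/4⌋ = $46,145. Book value $76,909.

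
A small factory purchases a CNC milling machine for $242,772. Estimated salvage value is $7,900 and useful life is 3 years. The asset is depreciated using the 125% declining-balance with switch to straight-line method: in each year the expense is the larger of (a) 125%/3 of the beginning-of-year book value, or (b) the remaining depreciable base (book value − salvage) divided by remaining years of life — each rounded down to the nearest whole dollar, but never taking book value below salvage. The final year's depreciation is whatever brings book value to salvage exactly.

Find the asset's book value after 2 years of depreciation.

$74,759

Depreciable base = $242,772 − $7,900 = $234,872.
Year 1: DB = ⌊$242,772 × 125%/3⌋ = $101,155; SL = ⌊$234,872/3⌋ = $78,290 → take DB $101,155. Book value $141,617.
Year 2: DB = ⌊$141,617 × 125%/3⌋ = $59,007; SL = ⌊$133,717/2⌋ = $66,858 → take SL $66,858. Book value $74,759.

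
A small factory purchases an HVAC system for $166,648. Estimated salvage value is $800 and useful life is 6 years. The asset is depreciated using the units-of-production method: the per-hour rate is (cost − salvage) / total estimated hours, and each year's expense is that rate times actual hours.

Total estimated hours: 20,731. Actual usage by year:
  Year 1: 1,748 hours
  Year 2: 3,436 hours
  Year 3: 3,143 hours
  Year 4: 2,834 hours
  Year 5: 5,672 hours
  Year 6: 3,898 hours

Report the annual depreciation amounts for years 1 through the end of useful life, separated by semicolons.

$13,984; $27,488; $25,144; $22,672; $45,376; $31,184

Depreciable base = $166,648 − $800 = $165,848.
Rate = $165,848 / 20,731 hours = $8 per hour.
Year 1: 1,748 × $8 = $13,984. Book value $152,664.
Year 2: 3,436 × $8 = $27,488. Book value $125,176.
Year 3: 3,143 × $8 = $25,144. Book value $100,032.
Year 4: 2,834 × $8 = $22,672. Book value $77,360.
Year 5: 5,672 × $8 = $45,376. Book value $31,984.
Year 6: 3,898 × $8 = $31,184. Book value $800.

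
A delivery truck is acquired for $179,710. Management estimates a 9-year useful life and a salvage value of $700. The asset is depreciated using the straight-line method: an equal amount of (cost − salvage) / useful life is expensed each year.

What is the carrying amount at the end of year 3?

Depreciable base = $179,710 − $700 = $179,010.
Annual expense = $179,010 / 9 = $19,890.
End of year 1: book value $159,820.
End of year 2: book value $139,930.
End of year 3: book value $120,040.

$120,040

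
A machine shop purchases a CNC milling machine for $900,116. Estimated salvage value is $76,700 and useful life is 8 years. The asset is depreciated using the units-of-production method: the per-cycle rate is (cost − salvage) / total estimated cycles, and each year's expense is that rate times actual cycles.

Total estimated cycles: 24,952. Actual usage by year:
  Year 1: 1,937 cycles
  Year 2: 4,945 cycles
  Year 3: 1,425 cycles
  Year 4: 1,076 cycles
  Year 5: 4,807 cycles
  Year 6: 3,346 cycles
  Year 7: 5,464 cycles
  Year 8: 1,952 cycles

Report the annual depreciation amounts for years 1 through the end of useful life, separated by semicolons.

Depreciable base = $900,116 − $76,700 = $823,416.
Rate = $823,416 / 24,952 cycles = $33 per cycle.
Year 1: 1,937 × $33 = $63,921. Book value $836,195.
Year 2: 4,945 × $33 = $163,185. Book value $673,010.
Year 3: 1,425 × $33 = $47,025. Book value $625,985.
Year 4: 1,076 × $33 = $35,508. Book value $590,477.
Year 5: 4,807 × $33 = $158,631. Book value $431,846.
Year 6: 3,346 × $33 = $110,418. Book value $321,428.
Year 7: 5,464 × $33 = $180,312. Book value $141,116.
Year 8: 1,952 × $33 = $64,416. Book value $76,700.

$63,921; $163,185; $47,025; $35,508; $158,631; $110,418; $180,312; $64,416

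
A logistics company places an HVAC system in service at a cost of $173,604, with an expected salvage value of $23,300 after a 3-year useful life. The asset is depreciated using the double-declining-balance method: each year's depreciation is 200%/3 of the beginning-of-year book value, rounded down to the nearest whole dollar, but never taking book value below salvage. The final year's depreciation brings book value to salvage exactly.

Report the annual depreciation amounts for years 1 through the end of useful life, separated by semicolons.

$115,736; $34,568; $0

Depreciable base = $173,604 − $23,300 = $150,304.
Year 1: ⌊$173,604 × 200%/3⌋ = $115,736. Book value $57,868.
Year 2: ⌊$57,868 × 200%/3⌋ = $38,578, capped at $34,568. Book value $23,300.
Year 3 (final): $23,300 − $23,300 = $0. Book value $23,300.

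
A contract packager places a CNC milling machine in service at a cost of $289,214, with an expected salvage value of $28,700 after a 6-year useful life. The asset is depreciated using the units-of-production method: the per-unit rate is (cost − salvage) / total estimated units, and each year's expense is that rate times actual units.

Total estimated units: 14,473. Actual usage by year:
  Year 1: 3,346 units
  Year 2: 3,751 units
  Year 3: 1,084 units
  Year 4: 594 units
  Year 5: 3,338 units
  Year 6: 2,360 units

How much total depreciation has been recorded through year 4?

$157,950

Depreciable base = $289,214 − $28,700 = $260,514.
Rate = $260,514 / 14,473 units = $18 per unit.
Year 1: 3,346 × $18 = $60,228. Book value $228,986.
Year 2: 3,751 × $18 = $67,518. Book value $161,468.
Year 3: 1,084 × $18 = $19,512. Book value $141,956.
Year 4: 594 × $18 = $10,692. Book value $131,264.
Accumulated through year 4 = $289,214 − $131,264 = $157,950.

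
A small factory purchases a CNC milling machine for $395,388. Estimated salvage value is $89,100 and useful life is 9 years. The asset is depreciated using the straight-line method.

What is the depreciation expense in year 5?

$34,032

Depreciable base = $395,388 − $89,100 = $306,288.
Annual expense = $306,288 / 9 = $34,032.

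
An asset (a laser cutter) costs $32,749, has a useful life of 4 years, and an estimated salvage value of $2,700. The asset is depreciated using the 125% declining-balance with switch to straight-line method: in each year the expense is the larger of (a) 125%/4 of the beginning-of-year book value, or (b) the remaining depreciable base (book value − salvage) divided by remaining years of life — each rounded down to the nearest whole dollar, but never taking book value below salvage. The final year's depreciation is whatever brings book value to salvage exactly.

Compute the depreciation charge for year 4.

$6,390

Depreciable base = $32,749 − $2,700 = $30,049.
Year 1: DB = ⌊$32,749 × 125%/4⌋ = $10,234; SL = ⌊$30,049/4⌋ = $7,512 → take DB $10,234. Book value $22,515.
Year 2: DB = ⌊$22,515 × 125%/4⌋ = $7,035; SL = ⌊$19,815/3⌋ = $6,605 → take DB $7,035. Book value $15,480.
Year 3: DB = ⌊$15,480 × 125%/4⌋ = $4,837; SL = ⌊$12,780/2⌋ = $6,390 → take SL $6,390. Book value $9,090.
Year 4 (final): $9,090 − $2,700 = $6,390. Book value $2,700.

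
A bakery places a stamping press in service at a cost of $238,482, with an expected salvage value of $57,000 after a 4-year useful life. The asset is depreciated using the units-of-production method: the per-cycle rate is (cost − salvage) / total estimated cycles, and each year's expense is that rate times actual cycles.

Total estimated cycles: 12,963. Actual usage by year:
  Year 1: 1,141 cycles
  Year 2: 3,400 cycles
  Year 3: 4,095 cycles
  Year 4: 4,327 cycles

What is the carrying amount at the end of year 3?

Depreciable base = $238,482 − $57,000 = $181,482.
Rate = $181,482 / 12,963 cycles = $14 per cycle.
Year 1: 1,141 × $14 = $15,974. Book value $222,508.
Year 2: 3,400 × $14 = $47,600. Book value $174,908.
Year 3: 4,095 × $14 = $57,330. Book value $117,578.

$117,578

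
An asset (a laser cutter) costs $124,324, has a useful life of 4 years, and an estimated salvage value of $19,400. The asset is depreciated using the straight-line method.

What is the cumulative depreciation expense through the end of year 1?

Depreciable base = $124,324 − $19,400 = $104,924.
Annual expense = $104,924 / 4 = $26,231.
End of year 1: book value $98,093.
Accumulated through year 1 = $124,324 − $98,093 = $26,231.

$26,231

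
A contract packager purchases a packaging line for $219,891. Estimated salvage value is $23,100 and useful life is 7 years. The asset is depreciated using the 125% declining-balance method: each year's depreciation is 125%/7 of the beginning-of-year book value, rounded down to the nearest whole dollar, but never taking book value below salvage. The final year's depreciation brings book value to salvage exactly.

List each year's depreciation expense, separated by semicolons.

$39,266; $32,254; $26,494; $21,763; $17,877; $14,685; $44,452

Depreciable base = $219,891 − $23,100 = $196,791.
Year 1: ⌊$219,891 × 125%/7⌋ = $39,266. Book value $180,625.
Year 2: ⌊$180,625 × 125%/7⌋ = $32,254. Book value $148,371.
Year 3: ⌊$148,371 × 125%/7⌋ = $26,494. Book value $121,877.
Year 4: ⌊$121,877 × 125%/7⌋ = $21,763. Book value $100,114.
Year 5: ⌊$100,114 × 125%/7⌋ = $17,877. Book value $82,237.
Year 6: ⌊$82,237 × 125%/7⌋ = $14,685. Book value $67,552.
Year 7 (final): $67,552 − $23,100 = $44,452. Book value $23,100.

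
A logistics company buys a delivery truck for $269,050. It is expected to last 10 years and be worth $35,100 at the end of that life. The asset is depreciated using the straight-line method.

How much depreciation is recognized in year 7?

$23,395

Depreciable base = $269,050 − $35,100 = $233,950.
Annual expense = $233,950 / 10 = $23,395.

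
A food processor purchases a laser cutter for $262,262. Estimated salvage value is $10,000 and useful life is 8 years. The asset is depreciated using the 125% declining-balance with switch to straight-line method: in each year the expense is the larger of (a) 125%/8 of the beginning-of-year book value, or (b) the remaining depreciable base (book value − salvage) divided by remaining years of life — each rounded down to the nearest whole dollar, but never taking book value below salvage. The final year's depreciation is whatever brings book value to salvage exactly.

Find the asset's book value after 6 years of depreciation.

Depreciable base = $262,262 − $10,000 = $252,262.
Year 1: DB = ⌊$262,262 × 125%/8⌋ = $40,978; SL = ⌊$252,262/8⌋ = $31,532 → take DB $40,978. Book value $221,284.
Year 2: DB = ⌊$221,284 × 125%/8⌋ = $34,575; SL = ⌊$211,284/7⌋ = $30,183 → take DB $34,575. Book value $186,709.
Year 3: DB = ⌊$186,709 × 125%/8⌋ = $29,173; SL = ⌊$176,709/6⌋ = $29,451 → take SL $29,451. Book value $157,258.
Year 4: DB = ⌊$157,258 × 125%/8⌋ = $24,571; SL = ⌊$147,258/5⌋ = $29,451 → take SL $29,451. Book value $127,807.
Year 5: DB = ⌊$127,807 × 125%/8⌋ = $19,969; SL = ⌊$117,807/4⌋ = $29,451 → take SL $29,451. Book value $98,356.
Year 6: DB = ⌊$98,356 × 125%/8⌋ = $15,368; SL = ⌊$88,356/3⌋ = $29,452 → take SL $29,452. Book value $68,904.

$68,904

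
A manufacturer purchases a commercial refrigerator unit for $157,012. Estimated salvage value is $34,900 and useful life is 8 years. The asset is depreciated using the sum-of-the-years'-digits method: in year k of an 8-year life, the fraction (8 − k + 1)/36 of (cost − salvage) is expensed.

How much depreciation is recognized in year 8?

$3,392

Depreciable base = $157,012 − $34,900 = $122,112.
Sum of the years' digits = 8+7+6+5+4+3+2+1 = 36.
Year 1: $122,112 × 8/36 = $27,136. Book value $129,876.
Year 2: $122,112 × 7/36 = $23,744. Book value $106,132.
Year 3: $122,112 × 6/36 = $20,352. Book value $85,780.
Year 4: $122,112 × 5/36 = $16,960. Book value $68,820.
Year 5: $122,112 × 4/36 = $13,568. Book value $55,252.
Year 6: $122,112 × 3/36 = $10,176. Book value $45,076.
Year 7: $122,112 × 2/36 = $6,784. Book value $38,292.
Year 8: $122,112 × 1/36 = $3,392. Book value $34,900.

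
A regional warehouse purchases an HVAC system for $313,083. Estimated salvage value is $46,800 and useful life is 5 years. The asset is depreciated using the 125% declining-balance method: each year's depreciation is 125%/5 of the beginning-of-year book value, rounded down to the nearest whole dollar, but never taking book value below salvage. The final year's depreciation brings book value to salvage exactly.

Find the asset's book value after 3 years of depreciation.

Depreciable base = $313,083 − $46,800 = $266,283.
Year 1: ⌊$313,083 × 125%/5⌋ = $78,270. Book value $234,813.
Year 2: ⌊$234,813 × 125%/5⌋ = $58,703. Book value $176,110.
Year 3: ⌊$176,110 × 125%/5⌋ = $44,027. Book value $132,083.

$132,083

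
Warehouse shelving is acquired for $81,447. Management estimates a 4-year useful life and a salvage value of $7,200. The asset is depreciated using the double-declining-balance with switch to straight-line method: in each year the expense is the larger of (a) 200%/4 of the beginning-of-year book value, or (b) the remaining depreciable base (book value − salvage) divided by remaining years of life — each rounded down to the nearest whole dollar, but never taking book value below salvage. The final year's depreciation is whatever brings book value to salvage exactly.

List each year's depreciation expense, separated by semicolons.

$40,723; $20,362; $10,181; $2,981

Depreciable base = $81,447 − $7,200 = $74,247.
Year 1: DB = ⌊$81,447 × 200%/4⌋ = $40,723; SL = ⌊$74,247/4⌋ = $18,561 → take DB $40,723. Book value $40,724.
Year 2: DB = ⌊$40,724 × 200%/4⌋ = $20,362; SL = ⌊$33,524/3⌋ = $11,174 → take DB $20,362. Book value $20,362.
Year 3: DB = ⌊$20,362 × 200%/4⌋ = $10,181; SL = ⌊$13,162/2⌋ = $6,581 → take DB $10,181. Book value $10,181.
Year 4 (final): $10,181 − $7,200 = $2,981. Book value $7,200.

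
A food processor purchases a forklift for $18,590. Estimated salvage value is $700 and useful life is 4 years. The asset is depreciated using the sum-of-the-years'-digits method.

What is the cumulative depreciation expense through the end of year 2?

$12,523

Depreciable base = $18,590 − $700 = $17,890.
Sum of the years' digits = 4+3+2+1 = 10.
Year 1: $17,890 × 4/10 = $7,156. Book value $11,434.
Year 2: $17,890 × 3/10 = $5,367. Book value $6,067.
Accumulated through year 2 = $18,590 − $6,067 = $12,523.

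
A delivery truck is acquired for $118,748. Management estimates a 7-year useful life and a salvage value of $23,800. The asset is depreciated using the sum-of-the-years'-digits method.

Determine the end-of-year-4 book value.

Depreciable base = $118,748 − $23,800 = $94,948.
Sum of the years' digits = 7+6+5+4+3+2+1 = 28.
Year 1: $94,948 × 7/28 = $23,737. Book value $95,011.
Year 2: $94,948 × 6/28 = $20,346. Book value $74,665.
Year 3: $94,948 × 5/28 = $16,955. Book value $57,710.
Year 4: $94,948 × 4/28 = $13,564. Book value $44,146.

$44,146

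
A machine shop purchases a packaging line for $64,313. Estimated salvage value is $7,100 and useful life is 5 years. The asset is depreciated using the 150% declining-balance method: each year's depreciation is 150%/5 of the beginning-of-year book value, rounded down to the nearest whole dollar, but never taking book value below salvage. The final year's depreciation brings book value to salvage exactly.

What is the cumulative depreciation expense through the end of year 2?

Depreciable base = $64,313 − $7,100 = $57,213.
Year 1: ⌊$64,313 × 150%/5⌋ = $19,293. Book value $45,020.
Year 2: ⌊$45,020 × 150%/5⌋ = $13,506. Book value $31,514.
Accumulated through year 2 = $64,313 − $31,514 = $32,799.

$32,799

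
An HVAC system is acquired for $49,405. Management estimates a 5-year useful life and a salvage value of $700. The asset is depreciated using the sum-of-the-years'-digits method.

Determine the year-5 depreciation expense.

Depreciable base = $49,405 − $700 = $48,705.
Sum of the years' digits = 5+4+3+2+1 = 15.
Year 1: $48,705 × 5/15 = $16,235. Book value $33,170.
Year 2: $48,705 × 4/15 = $12,988. Book value $20,182.
Year 3: $48,705 × 3/15 = $9,741. Book value $10,441.
Year 4: $48,705 × 2/15 = $6,494. Book value $3,947.
Year 5: $48,705 × 1/15 = $3,247. Book value $700.

$3,247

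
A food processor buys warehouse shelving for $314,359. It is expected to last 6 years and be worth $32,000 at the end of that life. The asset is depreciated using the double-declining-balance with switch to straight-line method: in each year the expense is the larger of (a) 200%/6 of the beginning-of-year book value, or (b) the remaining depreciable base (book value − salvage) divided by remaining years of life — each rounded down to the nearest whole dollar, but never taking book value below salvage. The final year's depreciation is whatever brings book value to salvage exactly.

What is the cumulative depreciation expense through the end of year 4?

Depreciable base = $314,359 − $32,000 = $282,359.
Year 1: DB = ⌊$314,359 × 200%/6⌋ = $104,786; SL = ⌊$282,359/6⌋ = $47,059 → take DB $104,786. Book value $209,573.
Year 2: DB = ⌊$209,573 × 200%/6⌋ = $69,857; SL = ⌊$177,573/5⌋ = $35,514 → take DB $69,857. Book value $139,716.
Year 3: DB = ⌊$139,716 × 200%/6⌋ = $46,572; SL = ⌊$107,716/4⌋ = $26,929 → take DB $46,572. Book value $93,144.
Year 4: DB = ⌊$93,144 × 200%/6⌋ = $31,048; SL = ⌊$61,144/3⌋ = $20,381 → take DB $31,048. Book value $62,096.
Accumulated through year 4 = $314,359 − $62,096 = $252,263.

$252,263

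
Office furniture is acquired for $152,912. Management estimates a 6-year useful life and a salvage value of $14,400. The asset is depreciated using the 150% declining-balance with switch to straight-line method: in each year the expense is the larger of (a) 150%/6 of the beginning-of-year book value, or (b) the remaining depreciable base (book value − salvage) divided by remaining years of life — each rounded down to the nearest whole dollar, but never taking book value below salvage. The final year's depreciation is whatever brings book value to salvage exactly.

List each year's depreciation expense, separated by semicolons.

Depreciable base = $152,912 − $14,400 = $138,512.
Year 1: DB = ⌊$152,912 × 150%/6⌋ = $38,228; SL = ⌊$138,512/6⌋ = $23,085 → take DB $38,228. Book value $114,684.
Year 2: DB = ⌊$114,684 × 150%/6⌋ = $28,671; SL = ⌊$100,284/5⌋ = $20,056 → take DB $28,671. Book value $86,013.
Year 3: DB = ⌊$86,013 × 150%/6⌋ = $21,503; SL = ⌊$71,613/4⌋ = $17,903 → take DB $21,503. Book value $64,510.
Year 4: DB = ⌊$64,510 × 150%/6⌋ = $16,127; SL = ⌊$50,110/3⌋ = $16,703 → take SL $16,703. Book value $47,807.
Year 5: DB = ⌊$47,807 × 150%/6⌋ = $11,951; SL = ⌊$33,407/2⌋ = $16,703 → take SL $16,703. Book value $31,104.
Year 6 (final): $31,104 − $14,400 = $16,704. Book value $14,400.

$38,228; $28,671; $21,503; $16,703; $16,703; $16,704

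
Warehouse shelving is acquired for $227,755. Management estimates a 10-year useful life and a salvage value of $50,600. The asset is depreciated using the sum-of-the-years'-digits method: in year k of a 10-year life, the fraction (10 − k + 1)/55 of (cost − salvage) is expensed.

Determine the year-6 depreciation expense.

Depreciable base = $227,755 − $50,600 = $177,155.
Sum of the years' digits = 10+9+8+7+6+5+4+3+2+1 = 55.
Year 1: $177,155 × 10/55 = $32,210. Book value $195,545.
Year 2: $177,155 × 9/55 = $28,989. Book value $166,556.
Year 3: $177,155 × 8/55 = $25,768. Book value $140,788.
Year 4: $177,155 × 7/55 = $22,547. Book value $118,241.
Year 5: $177,155 × 6/55 = $19,326. Book value $98,915.
Year 6: $177,155 × 5/55 = $16,105. Book value $82,810.

$16,105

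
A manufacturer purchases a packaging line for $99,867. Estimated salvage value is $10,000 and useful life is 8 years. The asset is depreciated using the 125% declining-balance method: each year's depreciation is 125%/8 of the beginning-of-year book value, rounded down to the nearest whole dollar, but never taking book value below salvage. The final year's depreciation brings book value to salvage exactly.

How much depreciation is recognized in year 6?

$6,673

Depreciable base = $99,867 − $10,000 = $89,867.
Year 1: ⌊$99,867 × 125%/8⌋ = $15,604. Book value $84,263.
Year 2: ⌊$84,263 × 125%/8⌋ = $13,166. Book value $71,097.
Year 3: ⌊$71,097 × 125%/8⌋ = $11,108. Book value $59,989.
Year 4: ⌊$59,989 × 125%/8⌋ = $9,373. Book value $50,616.
Year 5: ⌊$50,616 × 125%/8⌋ = $7,908. Book value $42,708.
Year 6: ⌊$42,708 × 125%/8⌋ = $6,673. Book value $36,035.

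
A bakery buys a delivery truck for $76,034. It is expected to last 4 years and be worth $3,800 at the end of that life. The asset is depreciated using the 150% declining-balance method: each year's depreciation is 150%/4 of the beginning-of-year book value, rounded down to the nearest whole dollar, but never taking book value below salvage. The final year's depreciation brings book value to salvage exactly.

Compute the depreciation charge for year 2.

$17,820

Depreciable base = $76,034 − $3,800 = $72,234.
Year 1: ⌊$76,034 × 150%/4⌋ = $28,512. Book value $47,522.
Year 2: ⌊$47,522 × 150%/4⌋ = $17,820. Book value $29,702.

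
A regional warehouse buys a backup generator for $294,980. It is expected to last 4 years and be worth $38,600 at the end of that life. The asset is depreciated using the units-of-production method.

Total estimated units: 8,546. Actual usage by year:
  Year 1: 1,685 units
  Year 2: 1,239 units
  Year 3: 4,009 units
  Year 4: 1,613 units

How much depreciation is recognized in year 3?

$120,270

Depreciable base = $294,980 − $38,600 = $256,380.
Rate = $256,380 / 8,546 units = $30 per unit.
Year 1: 1,685 × $30 = $50,550. Book value $244,430.
Year 2: 1,239 × $30 = $37,170. Book value $207,260.
Year 3: 4,009 × $30 = $120,270. Book value $86,990.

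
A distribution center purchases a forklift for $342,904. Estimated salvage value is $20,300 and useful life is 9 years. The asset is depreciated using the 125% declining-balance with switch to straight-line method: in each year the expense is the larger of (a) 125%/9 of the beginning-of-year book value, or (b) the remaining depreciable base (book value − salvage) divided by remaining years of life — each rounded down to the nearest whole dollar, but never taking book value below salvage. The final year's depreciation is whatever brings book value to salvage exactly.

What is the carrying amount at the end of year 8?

$53,409

Depreciable base = $342,904 − $20,300 = $322,604.
Year 1: DB = ⌊$342,904 × 125%/9⌋ = $47,625; SL = ⌊$322,604/9⌋ = $35,844 → take DB $47,625. Book value $295,279.
Year 2: DB = ⌊$295,279 × 125%/9⌋ = $41,010; SL = ⌊$274,979/8⌋ = $34,372 → take DB $41,010. Book value $254,269.
Year 3: DB = ⌊$254,269 × 125%/9⌋ = $35,315; SL = ⌊$233,969/7⌋ = $33,424 → take DB $35,315. Book value $218,954.
Year 4: DB = ⌊$218,954 × 125%/9⌋ = $30,410; SL = ⌊$198,654/6⌋ = $33,109 → take SL $33,109. Book value $185,845.
Year 5: DB = ⌊$185,845 × 125%/9⌋ = $25,811; SL = ⌊$165,545/5⌋ = $33,109 → take SL $33,109. Book value $152,736.
Year 6: DB = ⌊$152,736 × 125%/9⌋ = $21,213; SL = ⌊$132,436/4⌋ = $33,109 → take SL $33,109. Book value $119,627.
Year 7: DB = ⌊$119,627 × 125%/9⌋ = $16,614; SL = ⌊$99,327/3⌋ = $33,109 → take SL $33,109. Book value $86,518.
Year 8: DB = ⌊$86,518 × 125%/9⌋ = $12,016; SL = ⌊$66,218/2⌋ = $33,109 → take SL $33,109. Book value $53,409.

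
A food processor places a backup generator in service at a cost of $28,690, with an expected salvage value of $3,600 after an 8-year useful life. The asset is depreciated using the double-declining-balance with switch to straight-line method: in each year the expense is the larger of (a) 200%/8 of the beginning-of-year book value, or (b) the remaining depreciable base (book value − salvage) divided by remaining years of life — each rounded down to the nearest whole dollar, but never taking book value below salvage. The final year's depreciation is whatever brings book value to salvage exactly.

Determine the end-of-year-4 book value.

Depreciable base = $28,690 − $3,600 = $25,090.
Year 1: DB = ⌊$28,690 × 200%/8⌋ = $7,172; SL = ⌊$25,090/8⌋ = $3,136 → take DB $7,172. Book value $21,518.
Year 2: DB = ⌊$21,518 × 200%/8⌋ = $5,379; SL = ⌊$17,918/7⌋ = $2,559 → take DB $5,379. Book value $16,139.
Year 3: DB = ⌊$16,139 × 200%/8⌋ = $4,034; SL = ⌊$12,539/6⌋ = $2,089 → take DB $4,034. Book value $12,105.
Year 4: DB = ⌊$12,105 × 200%/8⌋ = $3,026; SL = ⌊$8,505/5⌋ = $1,701 → take DB $3,026. Book value $9,079.

$9,079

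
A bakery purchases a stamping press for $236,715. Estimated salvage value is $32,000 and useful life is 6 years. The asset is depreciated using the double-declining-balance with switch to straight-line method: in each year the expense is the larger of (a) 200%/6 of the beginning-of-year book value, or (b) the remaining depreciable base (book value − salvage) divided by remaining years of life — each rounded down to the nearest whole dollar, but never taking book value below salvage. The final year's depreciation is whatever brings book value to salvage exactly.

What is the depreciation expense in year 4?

$23,379

Depreciable base = $236,715 − $32,000 = $204,715.
Year 1: DB = ⌊$236,715 × 200%/6⌋ = $78,905; SL = ⌊$204,715/6⌋ = $34,119 → take DB $78,905. Book value $157,810.
Year 2: DB = ⌊$157,810 × 200%/6⌋ = $52,603; SL = ⌊$125,810/5⌋ = $25,162 → take DB $52,603. Book value $105,207.
Year 3: DB = ⌊$105,207 × 200%/6⌋ = $35,069; SL = ⌊$73,207/4⌋ = $18,301 → take DB $35,069. Book value $70,138.
Year 4: DB = ⌊$70,138 × 200%/6⌋ = $23,379; SL = ⌊$38,138/3⌋ = $12,712 → take DB $23,379. Book value $46,759.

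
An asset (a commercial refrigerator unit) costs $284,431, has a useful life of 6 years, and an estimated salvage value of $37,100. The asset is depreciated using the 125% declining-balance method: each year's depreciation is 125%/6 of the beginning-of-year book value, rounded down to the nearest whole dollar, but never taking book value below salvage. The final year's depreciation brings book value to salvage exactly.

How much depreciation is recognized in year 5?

Depreciable base = $284,431 − $37,100 = $247,331.
Year 1: ⌊$284,431 × 125%/6⌋ = $59,256. Book value $225,175.
Year 2: ⌊$225,175 × 125%/6⌋ = $46,911. Book value $178,264.
Year 3: ⌊$178,264 × 125%/6⌋ = $37,138. Book value $141,126.
Year 4: ⌊$141,126 × 125%/6⌋ = $29,401. Book value $111,725.
Year 5: ⌊$111,725 × 125%/6⌋ = $23,276. Book value $88,449.

$23,276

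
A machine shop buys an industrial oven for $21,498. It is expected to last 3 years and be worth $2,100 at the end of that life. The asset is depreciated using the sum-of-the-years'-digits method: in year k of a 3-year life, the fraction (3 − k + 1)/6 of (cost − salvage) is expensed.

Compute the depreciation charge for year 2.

$6,466

Depreciable base = $21,498 − $2,100 = $19,398.
Sum of the years' digits = 3+2+1 = 6.
Year 1: $19,398 × 3/6 = $9,699. Book value $11,799.
Year 2: $19,398 × 2/6 = $6,466. Book value $5,333.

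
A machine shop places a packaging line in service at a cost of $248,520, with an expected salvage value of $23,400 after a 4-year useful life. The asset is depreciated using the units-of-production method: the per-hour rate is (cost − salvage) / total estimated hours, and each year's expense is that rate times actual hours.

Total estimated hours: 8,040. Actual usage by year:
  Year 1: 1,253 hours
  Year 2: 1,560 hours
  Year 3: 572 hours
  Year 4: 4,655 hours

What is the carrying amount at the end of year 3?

Depreciable base = $248,520 − $23,400 = $225,120.
Rate = $225,120 / 8,040 hours = $28 per hour.
Year 1: 1,253 × $28 = $35,084. Book value $213,436.
Year 2: 1,560 × $28 = $43,680. Book value $169,756.
Year 3: 572 × $28 = $16,016. Book value $153,740.

$153,740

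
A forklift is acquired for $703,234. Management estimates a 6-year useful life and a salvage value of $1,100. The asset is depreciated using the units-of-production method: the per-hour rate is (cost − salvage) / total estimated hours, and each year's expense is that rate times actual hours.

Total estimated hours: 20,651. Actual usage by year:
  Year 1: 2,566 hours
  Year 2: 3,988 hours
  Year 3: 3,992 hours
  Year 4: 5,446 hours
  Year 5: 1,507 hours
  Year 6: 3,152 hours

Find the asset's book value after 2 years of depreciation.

$480,398

Depreciable base = $703,234 − $1,100 = $702,134.
Rate = $702,134 / 20,651 hours = $34 per hour.
Year 1: 2,566 × $34 = $87,244. Book value $615,990.
Year 2: 3,988 × $34 = $135,592. Book value $480,398.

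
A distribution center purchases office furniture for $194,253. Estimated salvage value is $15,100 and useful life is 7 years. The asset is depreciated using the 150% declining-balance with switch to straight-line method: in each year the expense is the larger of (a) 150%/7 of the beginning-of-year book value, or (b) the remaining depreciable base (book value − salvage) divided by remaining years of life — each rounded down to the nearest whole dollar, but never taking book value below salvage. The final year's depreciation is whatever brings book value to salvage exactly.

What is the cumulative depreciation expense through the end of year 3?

Depreciable base = $194,253 − $15,100 = $179,153.
Year 1: DB = ⌊$194,253 × 150%/7⌋ = $41,625; SL = ⌊$179,153/7⌋ = $25,593 → take DB $41,625. Book value $152,628.
Year 2: DB = ⌊$152,628 × 150%/7⌋ = $32,706; SL = ⌊$137,528/6⌋ = $22,921 → take DB $32,706. Book value $119,922.
Year 3: DB = ⌊$119,922 × 150%/7⌋ = $25,697; SL = ⌊$104,822/5⌋ = $20,964 → take DB $25,697. Book value $94,225.
Accumulated through year 3 = $194,253 − $94,225 = $100,028.

$100,028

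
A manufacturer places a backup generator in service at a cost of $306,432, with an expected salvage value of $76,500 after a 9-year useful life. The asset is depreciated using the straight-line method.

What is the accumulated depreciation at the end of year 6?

Depreciable base = $306,432 − $76,500 = $229,932.
Annual expense = $229,932 / 9 = $25,548.
End of year 1: book value $280,884.
End of year 2: book value $255,336.
End of year 3: book value $229,788.
End of year 4: book value $204,240.
End of year 5: book value $178,692.
End of year 6: book value $153,144.
Accumulated through year 6 = $306,432 − $153,144 = $153,288.

$153,288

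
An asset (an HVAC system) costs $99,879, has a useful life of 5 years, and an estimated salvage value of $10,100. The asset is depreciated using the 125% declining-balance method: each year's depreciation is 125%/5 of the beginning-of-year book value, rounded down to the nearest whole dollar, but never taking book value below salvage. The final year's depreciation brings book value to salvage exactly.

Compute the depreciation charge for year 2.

Depreciable base = $99,879 − $10,100 = $89,779.
Year 1: ⌊$99,879 × 125%/5⌋ = $24,969. Book value $74,910.
Year 2: ⌊$74,910 × 125%/5⌋ = $18,727. Book value $56,183.

$18,727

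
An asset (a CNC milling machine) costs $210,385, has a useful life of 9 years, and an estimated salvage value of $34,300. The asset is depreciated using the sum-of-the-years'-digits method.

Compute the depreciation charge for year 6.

Depreciable base = $210,385 − $34,300 = $176,085.
Sum of the years' digits = 9+8+7+6+5+4+3+2+1 = 45.
Year 1: $176,085 × 9/45 = $35,217. Book value $175,168.
Year 2: $176,085 × 8/45 = $31,304. Book value $143,864.
Year 3: $176,085 × 7/45 = $27,391. Book value $116,473.
Year 4: $176,085 × 6/45 = $23,478. Book value $92,995.
Year 5: $176,085 × 5/45 = $19,565. Book value $73,430.
Year 6: $176,085 × 4/45 = $15,652. Book value $57,778.

$15,652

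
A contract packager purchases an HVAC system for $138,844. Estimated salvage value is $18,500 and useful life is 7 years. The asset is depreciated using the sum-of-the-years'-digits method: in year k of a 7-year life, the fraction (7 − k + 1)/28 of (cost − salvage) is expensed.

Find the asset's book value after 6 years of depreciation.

Depreciable base = $138,844 − $18,500 = $120,344.
Sum of the years' digits = 7+6+5+4+3+2+1 = 28.
Year 1: $120,344 × 7/28 = $30,086. Book value $108,758.
Year 2: $120,344 × 6/28 = $25,788. Book value $82,970.
Year 3: $120,344 × 5/28 = $21,490. Book value $61,480.
Year 4: $120,344 × 4/28 = $17,192. Book value $44,288.
Year 5: $120,344 × 3/28 = $12,894. Book value $31,394.
Year 6: $120,344 × 2/28 = $8,596. Book value $22,798.

$22,798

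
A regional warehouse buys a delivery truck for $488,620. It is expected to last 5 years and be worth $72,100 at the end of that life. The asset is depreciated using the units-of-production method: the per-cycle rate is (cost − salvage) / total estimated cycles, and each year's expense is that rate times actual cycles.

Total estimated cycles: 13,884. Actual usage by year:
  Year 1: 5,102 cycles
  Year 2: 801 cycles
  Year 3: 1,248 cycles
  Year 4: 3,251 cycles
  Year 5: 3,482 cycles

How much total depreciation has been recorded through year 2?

Depreciable base = $488,620 − $72,100 = $416,520.
Rate = $416,520 / 13,884 cycles = $30 per cycle.
Year 1: 5,102 × $30 = $153,060. Book value $335,560.
Year 2: 801 × $30 = $24,030. Book value $311,530.
Accumulated through year 2 = $488,620 − $311,530 = $177,090.

$177,090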